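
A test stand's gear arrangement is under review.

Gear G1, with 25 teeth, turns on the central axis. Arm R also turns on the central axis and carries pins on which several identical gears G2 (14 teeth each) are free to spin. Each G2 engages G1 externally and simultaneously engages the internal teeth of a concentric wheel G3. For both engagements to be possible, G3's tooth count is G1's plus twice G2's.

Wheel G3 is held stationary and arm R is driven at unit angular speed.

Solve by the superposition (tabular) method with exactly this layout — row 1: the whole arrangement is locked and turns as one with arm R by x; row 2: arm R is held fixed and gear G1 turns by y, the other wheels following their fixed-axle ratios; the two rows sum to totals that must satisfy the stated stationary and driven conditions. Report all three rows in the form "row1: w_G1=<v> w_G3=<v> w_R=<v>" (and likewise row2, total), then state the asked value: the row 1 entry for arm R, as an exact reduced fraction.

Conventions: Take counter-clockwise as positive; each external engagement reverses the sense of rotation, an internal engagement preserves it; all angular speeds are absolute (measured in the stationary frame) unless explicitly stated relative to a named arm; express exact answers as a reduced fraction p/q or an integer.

row1: w_G1=1 w_G3=1 w_R=1
row2: w_G1=53/25 w_G3=-1 w_R=0
total: w_G1=78/25 w_G3=0 w_R=1
asked value: 1

topology: planetary set — G1 25T / G2 14T / G3 53T, arm = carrier (Willis)
superposition row 1 [locked train]: every member turns x
superposition row 2 [arm held]: sun y, ring −(25/53)·y, arm 0
boundary: total ω_ring = x − (25/53)·y = 0 and total ω_arm = x = 1  ⇒  y = 53/25, x = 1
row 2 ring = −(25/53)·53/25 = -1
totals (row 1 + row 2): sun 1 + 53/25 = 78/25, ring 1 + (-1) = 0, arm 1 + 0 = 1
asked cell (row1, arm) = 1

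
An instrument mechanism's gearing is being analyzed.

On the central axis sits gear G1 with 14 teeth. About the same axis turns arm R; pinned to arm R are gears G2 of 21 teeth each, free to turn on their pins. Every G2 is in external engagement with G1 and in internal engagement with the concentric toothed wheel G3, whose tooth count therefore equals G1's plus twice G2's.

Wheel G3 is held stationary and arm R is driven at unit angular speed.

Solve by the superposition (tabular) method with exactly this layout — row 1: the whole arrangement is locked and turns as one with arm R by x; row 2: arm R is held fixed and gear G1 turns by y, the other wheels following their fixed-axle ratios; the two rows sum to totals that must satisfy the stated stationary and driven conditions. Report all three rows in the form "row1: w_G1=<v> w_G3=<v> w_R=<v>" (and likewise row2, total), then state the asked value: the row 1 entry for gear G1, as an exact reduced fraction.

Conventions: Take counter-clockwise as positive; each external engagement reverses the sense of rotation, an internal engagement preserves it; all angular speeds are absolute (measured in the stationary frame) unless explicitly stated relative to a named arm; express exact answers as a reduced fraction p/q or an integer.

planetary set (14T centre, 21T on arm, 56T internal) — Willis relation
superposition row 1 [locked train]: every member turns x
superposition row 2 [arm held]: sun y, ring −(14/56)·y, arm 0
boundary: total ω_ring = x − (14/56)·y = 0 and total ω_arm = x = 1  ⇒  y = 4, x = 1
row 2 ring = −(14/56)·4 = -1
totals (row 1 + row 2): sun 1 + 4 = 5, ring 1 + (-1) = 0, arm 1 + 0 = 1
asked cell (row1, sun) = 1

row1: w_G1=1 w_G3=1 w_R=1
row2: w_G1=4 w_G3=-1 w_R=0
total: w_G1=5 w_G3=0 w_R=1
asked value: 1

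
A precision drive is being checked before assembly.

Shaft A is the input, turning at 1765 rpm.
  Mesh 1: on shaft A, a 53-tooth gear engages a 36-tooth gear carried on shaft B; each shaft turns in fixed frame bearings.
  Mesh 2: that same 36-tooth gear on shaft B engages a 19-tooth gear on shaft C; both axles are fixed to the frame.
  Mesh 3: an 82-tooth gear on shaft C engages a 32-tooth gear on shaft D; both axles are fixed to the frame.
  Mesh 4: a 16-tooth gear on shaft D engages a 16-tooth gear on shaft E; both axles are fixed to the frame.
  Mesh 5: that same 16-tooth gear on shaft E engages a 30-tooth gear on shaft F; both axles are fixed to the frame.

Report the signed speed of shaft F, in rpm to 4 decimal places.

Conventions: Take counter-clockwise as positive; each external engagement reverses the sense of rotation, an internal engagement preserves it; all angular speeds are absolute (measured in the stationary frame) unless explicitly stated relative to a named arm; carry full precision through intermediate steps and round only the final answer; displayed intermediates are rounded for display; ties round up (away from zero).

-6728.6754 rpm

recognized (6 fixed axles, 5 meshes): fixed-axis compound train
mesh 1 [53T→36T]: ω = 1765.0000×53/36 = 2598.4722 rpm, sense flips to −
mesh 2 [36T→19T]: ω = 2598.4722×36/19 = 4923.4211 rpm, sense flips to +
mesh 3 [82T→32T]: ω = 4923.4211×82/32 = 12616.2664 rpm, sense flips to −
mesh 4 [16T→16T]: ω = 12616.2664×16/16 = 12616.2664 rpm, sense flips to +
mesh 5 [16T→30T]: ω = 12616.2664×16/30 = 6728.6754 rpm, sense flips to −
signed output speed = -6728.6754 rpm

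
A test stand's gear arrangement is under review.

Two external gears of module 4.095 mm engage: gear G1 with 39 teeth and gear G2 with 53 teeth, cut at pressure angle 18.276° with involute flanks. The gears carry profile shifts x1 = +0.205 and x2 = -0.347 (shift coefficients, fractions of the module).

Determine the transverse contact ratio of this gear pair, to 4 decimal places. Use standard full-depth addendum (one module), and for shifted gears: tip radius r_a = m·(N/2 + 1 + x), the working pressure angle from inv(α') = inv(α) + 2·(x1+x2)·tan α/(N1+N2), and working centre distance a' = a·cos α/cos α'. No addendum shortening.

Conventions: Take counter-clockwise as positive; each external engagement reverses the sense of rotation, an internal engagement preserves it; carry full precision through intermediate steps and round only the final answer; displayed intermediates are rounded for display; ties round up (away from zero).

1.8466

single-mesh involute tooth geometry (39T engaging 53T at module 4.095)
base radii: r_b1 = 75.824494, r_b2 = 103.043543
tip radii: r_a1 = 84.786975, r_a2 = 111.191535
inv(α') = inv(18.276°) + 2·(+0.205-0.347)·tan α/(39+53) = 0.01025790  ⇒  α' = 17.72273°
a' = a·cos α / cos α' = 188.3700·cos 18.276°/cos 17.72273° = 187.779926
action lengths: √(r_a1²−r_b1²) = 37.940444, √(r_a2²−r_b2²) = 41.780207
base pitch p_b = π·m·cos α = 12.215881
CR = (37.940444 + 41.780207 − 187.779926·sin 17.72273°)/12.215881 = 1.846643
contact ratio ≈ 1.8466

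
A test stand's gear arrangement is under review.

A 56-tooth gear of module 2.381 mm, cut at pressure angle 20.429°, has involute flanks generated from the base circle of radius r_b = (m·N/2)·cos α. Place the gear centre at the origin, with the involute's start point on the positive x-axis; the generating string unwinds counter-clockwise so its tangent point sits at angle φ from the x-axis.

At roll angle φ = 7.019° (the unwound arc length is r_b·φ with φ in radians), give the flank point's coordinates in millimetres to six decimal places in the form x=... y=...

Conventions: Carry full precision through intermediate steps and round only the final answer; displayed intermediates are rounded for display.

x=62.941981 y=0.038229

recognized (one wheel, involute flank): single-mesh tooth geometry, m = 2.381, N = 56
pitch radius r_p = m·N/2 = 2.381·56/2 = 66.668000
base radius r_b = r_p·cos α = 66.668000·cos 20.429° = 62.474946
roll angle φ = 7.019° = 0.12250466 rad
x = r_b·(cos φ + φ·sin φ) = 62.941981
y = r_b·(sin φ − φ·cos φ) = 0.038229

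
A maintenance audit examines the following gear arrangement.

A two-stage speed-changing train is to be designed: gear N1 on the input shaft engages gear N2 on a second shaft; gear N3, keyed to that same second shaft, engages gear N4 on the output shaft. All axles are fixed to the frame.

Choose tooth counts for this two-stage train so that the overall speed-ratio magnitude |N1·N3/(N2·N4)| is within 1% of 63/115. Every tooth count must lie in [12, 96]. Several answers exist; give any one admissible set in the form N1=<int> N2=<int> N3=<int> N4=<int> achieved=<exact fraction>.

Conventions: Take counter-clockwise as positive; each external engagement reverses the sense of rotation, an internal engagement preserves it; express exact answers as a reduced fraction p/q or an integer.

class = fixed-axis compound train [2-stage, 63/115 wanted]
target = 63/115 in lowest terms: an exact hit needs N1·N3 = k·63 and N2·N4 = k·115 for one integer k, every count in [12, 96]; additionally prefer no 1:1 stage (N1 ≠ N2, N3 ≠ N4)
k = 1…3: no 1:1-free in-range split of k·63 and k·115 into factor pairs; take k = 4
k = 4: N1·N3 = 252 = 12·21, N2·N4 = 460 = 20·23
achieved = 12·21/(20·23) = 63/115; |achieved − target| = 0 ≤ 63/11500 ✓

N1=12 N2=20 N3=21 N4=23 achieved=63/115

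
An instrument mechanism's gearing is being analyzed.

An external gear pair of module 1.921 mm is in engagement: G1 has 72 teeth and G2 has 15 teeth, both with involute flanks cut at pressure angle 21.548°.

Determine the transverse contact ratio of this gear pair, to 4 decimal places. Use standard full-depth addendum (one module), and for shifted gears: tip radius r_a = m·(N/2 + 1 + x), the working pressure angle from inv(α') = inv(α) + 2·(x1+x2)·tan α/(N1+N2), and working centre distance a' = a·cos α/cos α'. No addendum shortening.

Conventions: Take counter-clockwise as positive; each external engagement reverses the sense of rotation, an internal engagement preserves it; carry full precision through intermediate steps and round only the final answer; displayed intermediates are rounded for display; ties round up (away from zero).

1.5819

topology: single-mesh involute geometry — m = 1.921, 72T/15T pair
base radii: r_b1 = 64.322701, r_b2 = 13.400563
tip radii: r_a1 = 71.077000, r_a2 = 16.328500
no profile shift: α' = α, a' = a
action lengths: √(r_a1²−r_b1²) = 30.241198, √(r_a2²−r_b2²) = 9.329782
base pitch p_b = π·m·cos α = 5.613215
CR = (30.241198 + 9.329782 − 83.563500·sin 21.54800°)/5.613215 = 1.581933
contact ratio ≈ 1.5819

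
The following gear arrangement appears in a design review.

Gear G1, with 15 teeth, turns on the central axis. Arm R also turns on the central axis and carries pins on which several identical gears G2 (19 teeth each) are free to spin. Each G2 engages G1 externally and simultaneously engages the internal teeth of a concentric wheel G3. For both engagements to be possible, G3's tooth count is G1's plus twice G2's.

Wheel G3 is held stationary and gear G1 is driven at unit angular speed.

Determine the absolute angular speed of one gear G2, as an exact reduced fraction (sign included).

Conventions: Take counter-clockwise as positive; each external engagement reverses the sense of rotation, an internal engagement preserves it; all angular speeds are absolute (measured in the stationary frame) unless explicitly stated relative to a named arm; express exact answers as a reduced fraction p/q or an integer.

-15/38

class = planetary set [G3 = 15+2·19 = 53; Willis about the carrier]
ring teeth: 15 + 2·19 = 53
15(ω_sun−ω_arm) = −53(ω_ring−ω_arm),  ω_ring = 0, ω_sun = 1
15(1−ω_arm) = −53(0−ω_arm)  ⇒  68·ω_arm = 15  ⇒  ω_arm = 15/68
sun–planet mesh: 15·(1−15/68) = −19·(ω_p−ω_arm)  ⇒  ω_p−ω_arm = -795/1292
ω_p = 15/68 − 795/1292 = -15/38
exact speed ratio = -15/38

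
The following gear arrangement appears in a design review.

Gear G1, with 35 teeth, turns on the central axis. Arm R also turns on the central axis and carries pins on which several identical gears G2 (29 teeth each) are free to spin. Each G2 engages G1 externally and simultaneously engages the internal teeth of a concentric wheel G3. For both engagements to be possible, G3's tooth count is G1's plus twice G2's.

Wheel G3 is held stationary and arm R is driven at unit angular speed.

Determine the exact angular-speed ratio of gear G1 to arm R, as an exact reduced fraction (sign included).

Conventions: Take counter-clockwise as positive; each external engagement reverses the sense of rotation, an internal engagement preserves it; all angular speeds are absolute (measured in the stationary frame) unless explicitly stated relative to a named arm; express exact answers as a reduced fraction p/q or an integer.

128/35

topology: planetary set — G1 35T / G2 29T / G3 93T, arm = carrier (Willis)
ring teeth: 35 + 2·29 = 93
35(ω_sun−ω_arm) = −93(ω_ring−ω_arm),  ω_ring = 0, ω_arm = 1
ω_sun = 1 − (93/35)(0−1) = 128/35
ω_out/ω_in = 128/35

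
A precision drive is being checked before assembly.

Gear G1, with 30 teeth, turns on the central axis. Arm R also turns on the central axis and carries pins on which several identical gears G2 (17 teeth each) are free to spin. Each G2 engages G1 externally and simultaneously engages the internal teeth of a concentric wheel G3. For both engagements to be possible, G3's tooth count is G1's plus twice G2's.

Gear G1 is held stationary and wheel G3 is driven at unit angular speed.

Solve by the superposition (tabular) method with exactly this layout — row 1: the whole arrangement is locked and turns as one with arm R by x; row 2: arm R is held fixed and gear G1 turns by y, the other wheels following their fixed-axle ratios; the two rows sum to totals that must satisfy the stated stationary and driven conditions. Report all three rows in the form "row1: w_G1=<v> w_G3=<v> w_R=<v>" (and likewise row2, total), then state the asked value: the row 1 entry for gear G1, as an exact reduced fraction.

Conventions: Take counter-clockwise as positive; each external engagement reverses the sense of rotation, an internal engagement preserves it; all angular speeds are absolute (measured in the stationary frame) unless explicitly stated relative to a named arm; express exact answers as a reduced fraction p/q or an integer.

row1: w_G1=32/47 w_G3=32/47 w_R=32/47
row2: w_G1=-32/47 w_G3=15/47 w_R=0
total: w_G1=0 w_G3=1 w_R=32/47
asked value: 32/47

planetary set (30T centre, 17T on arm, 64T internal) — Willis relation
row 1 (train locked, turned with arm): all members turn x
row 2: sun turns y, ring = −(30/64)·y, arm 0
boundary: total ω_sun = x + y = 0 and total ω_ring = x − (30/64)·y = 1  ⇒  y = -32/47, x = 32/47
row 2 ring = −(30/64)·(-32/47) = 15/47
totals (row 1 + row 2): sun 32/47 + (-32/47) = 0, ring 32/47 + 15/47 = 1, arm 32/47 + 0 = 32/47
asked cell (row1, sun) = 32/47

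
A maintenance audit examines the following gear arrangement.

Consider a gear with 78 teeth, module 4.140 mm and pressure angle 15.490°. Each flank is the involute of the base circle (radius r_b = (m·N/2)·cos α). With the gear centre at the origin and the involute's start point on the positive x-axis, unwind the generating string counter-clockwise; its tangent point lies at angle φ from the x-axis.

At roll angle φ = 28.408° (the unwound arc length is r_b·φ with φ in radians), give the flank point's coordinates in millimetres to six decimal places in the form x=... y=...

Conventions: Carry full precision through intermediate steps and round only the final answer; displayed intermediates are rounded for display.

class = single-mesh tooth geometry [base-circle involute, m = 4.140, 78T]
pitch radius r_p = m·N/2 = 4.140·78/2 = 161.460000
base radius r_b = r_p·cos α = 161.460000·cos 15.490° = 155.595301
roll angle φ = 28.408° = 0.49581313 rad
x = r_b·(cos φ + φ·sin φ) = 173.560923
y = r_b·(sin φ − φ·cos φ) = 6.167586

x=173.560923 y=6.167586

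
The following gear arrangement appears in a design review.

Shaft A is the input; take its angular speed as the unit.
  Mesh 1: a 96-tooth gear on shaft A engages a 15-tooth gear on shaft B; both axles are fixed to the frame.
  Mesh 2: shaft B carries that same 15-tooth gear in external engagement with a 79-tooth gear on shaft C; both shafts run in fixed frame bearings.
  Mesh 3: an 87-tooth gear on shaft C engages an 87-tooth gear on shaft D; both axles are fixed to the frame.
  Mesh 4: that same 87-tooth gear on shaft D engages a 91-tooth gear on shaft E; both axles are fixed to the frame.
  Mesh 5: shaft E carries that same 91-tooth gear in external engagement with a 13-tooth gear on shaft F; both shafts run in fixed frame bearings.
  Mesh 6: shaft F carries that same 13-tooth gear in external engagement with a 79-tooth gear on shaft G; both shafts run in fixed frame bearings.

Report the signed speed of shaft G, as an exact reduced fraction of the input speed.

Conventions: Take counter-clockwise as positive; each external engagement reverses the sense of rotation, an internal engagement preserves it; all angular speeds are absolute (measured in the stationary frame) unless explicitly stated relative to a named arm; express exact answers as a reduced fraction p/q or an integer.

8352/6241

6-mesh fixed-axis compound train (all bearings frame-fixed)
mesh 1 [96T→15T]: |ω|/ω_in = 1×96/15 = 32/5, sense flips to −
mesh 2 [15T→79T]: |ω|/ω_in = (32/5)×15/79 = 96/79, sense flips to +
mesh 3 [87T→87T]: |ω|/ω_in = (96/79)×87/87 = 96/79, sense flips to −
mesh 4 [87T→91T]: |ω|/ω_in = (96/79)×87/91 = 8352/7189, sense flips to +
mesh 5 [91T→13T]: |ω|/ω_in = (8352/7189)×91/13 = 8352/1027, sense flips to −
mesh 6 [13T→79T]: |ω|/ω_in = (8352/1027)×13/79 = 8352/6241, sense flips to +
signed output speed (× input speed) = 8352/6241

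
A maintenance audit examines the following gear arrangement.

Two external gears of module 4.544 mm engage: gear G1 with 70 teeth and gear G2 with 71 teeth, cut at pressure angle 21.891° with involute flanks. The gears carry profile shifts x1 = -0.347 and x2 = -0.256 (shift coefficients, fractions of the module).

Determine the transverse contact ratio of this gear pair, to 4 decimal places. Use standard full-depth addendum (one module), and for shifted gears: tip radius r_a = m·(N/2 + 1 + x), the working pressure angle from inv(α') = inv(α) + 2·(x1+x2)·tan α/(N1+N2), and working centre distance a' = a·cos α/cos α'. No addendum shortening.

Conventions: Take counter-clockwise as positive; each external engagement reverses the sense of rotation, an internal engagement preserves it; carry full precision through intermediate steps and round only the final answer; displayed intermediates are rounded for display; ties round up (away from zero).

1.8033

single-mesh involute tooth geometry (70T engaging 71T at module 4.544)
base radii: r_b1 = 147.572394, r_b2 = 149.680571
tip radii: r_a1 = 162.007232, r_a2 = 164.692736
inv(α') = inv(21.891°) + 2·(-0.347-0.256)·tan α/(70+71) = 0.01630814  ⇒  α' = 20.58810°
a' = a·cos α / cos α' = 320.3520·cos 21.891°/cos 20.58810° = 317.532978
action lengths: √(r_a1²−r_b1²) = 66.848573, √(r_a2²−r_b2²) = 68.698064
base pitch p_b = π·m·cos α = 13.246067
CR = (66.848573 + 68.698064 − 317.532978·sin 20.58810°)/13.246067 = 1.803330
contact ratio ≈ 1.8033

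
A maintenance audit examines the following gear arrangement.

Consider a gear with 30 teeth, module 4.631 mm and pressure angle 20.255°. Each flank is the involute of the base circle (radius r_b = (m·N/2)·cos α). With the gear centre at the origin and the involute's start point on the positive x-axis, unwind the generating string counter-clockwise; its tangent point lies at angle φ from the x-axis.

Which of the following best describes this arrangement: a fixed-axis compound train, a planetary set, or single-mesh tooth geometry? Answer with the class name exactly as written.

single-mesh tooth geometry

topology: single-mesh involute geometry — m = 4.631, N = 30
classification: single-mesh tooth geometry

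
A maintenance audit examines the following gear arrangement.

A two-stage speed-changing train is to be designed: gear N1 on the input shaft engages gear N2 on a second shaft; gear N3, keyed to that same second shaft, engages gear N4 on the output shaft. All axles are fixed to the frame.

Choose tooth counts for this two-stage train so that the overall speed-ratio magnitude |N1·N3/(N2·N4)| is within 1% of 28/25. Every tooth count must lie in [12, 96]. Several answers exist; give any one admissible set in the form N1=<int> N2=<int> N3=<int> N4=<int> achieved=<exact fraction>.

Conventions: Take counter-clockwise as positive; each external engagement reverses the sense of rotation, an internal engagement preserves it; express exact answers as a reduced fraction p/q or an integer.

N1=12 N2=15 N3=21 N4=15 achieved=28/25

design class (target 28/25): fixed-axis compound train
target = 28/25 in lowest terms: an exact hit needs N1·N3 = k·28 and N2·N4 = k·25 for one integer k, every count in [12, 96]; additionally prefer no 1:1 stage (N1 ≠ N2, N3 ≠ N4)
k = 1…8: no 1:1-free in-range split of k·28 and k·25 into factor pairs; take k = 9
k = 9: N1·N3 = 252 = 12·21, N2·N4 = 225 = 15·15
achieved = 12·21/(15·15) = 28/25; |achieved − target| = 0 ≤ 7/625 ✓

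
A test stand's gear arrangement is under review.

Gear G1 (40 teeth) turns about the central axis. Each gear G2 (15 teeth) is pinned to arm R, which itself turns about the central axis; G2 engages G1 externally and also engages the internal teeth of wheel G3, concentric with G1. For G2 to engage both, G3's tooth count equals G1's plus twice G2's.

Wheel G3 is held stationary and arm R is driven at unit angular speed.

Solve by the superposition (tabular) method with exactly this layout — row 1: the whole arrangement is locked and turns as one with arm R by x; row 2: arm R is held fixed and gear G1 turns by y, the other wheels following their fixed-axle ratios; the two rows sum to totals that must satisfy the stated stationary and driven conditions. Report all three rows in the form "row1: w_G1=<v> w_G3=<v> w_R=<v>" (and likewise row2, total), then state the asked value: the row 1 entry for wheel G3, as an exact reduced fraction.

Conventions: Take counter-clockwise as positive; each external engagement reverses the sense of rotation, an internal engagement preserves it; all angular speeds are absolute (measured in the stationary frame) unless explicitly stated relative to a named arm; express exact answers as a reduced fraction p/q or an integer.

class = planetary set [G3 = 40+2·15 = 70; Willis about the carrier]
row 1 — lock + rotate with arm: ω_sun = ω_ring = ω_arm = x
superposition row 2 [arm held]: sun y, ring −(40/70)·y, arm 0
boundary: total ω_ring = x − (40/70)·y = 0 and total ω_arm = x = 1  ⇒  y = 7/4, x = 1
row 2 ring = −(40/70)·7/4 = -1
totals (row 1 + row 2): sun 1 + 7/4 = 11/4, ring 1 + (-1) = 0, arm 1 + 0 = 1
asked cell (row1, ring) = 1

row1: w_G1=1 w_G3=1 w_R=1
row2: w_G1=7/4 w_G3=-1 w_R=0
total: w_G1=11/4 w_G3=0 w_R=1
asked value: 1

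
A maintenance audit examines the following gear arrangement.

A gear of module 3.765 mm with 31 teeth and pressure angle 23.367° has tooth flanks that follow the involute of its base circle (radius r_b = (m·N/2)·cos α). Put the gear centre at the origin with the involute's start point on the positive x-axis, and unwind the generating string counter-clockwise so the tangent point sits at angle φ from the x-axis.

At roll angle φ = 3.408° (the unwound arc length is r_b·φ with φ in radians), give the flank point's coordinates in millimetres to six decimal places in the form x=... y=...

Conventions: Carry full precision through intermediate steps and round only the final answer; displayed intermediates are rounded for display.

x=53.665888 y=0.003757

single-mesh involute tooth geometry (31T wheel at module 3.765)
pitch radius r_p = m·N/2 = 3.765·31/2 = 58.357500
base radius r_b = r_p·cos α = 58.357500·cos 23.367° = 53.571205
roll angle φ = 3.408° = 0.05948082 rad
x = r_b·(cos φ + φ·sin φ) = 53.665888
y = r_b·(sin φ − φ·cos φ) = 0.003757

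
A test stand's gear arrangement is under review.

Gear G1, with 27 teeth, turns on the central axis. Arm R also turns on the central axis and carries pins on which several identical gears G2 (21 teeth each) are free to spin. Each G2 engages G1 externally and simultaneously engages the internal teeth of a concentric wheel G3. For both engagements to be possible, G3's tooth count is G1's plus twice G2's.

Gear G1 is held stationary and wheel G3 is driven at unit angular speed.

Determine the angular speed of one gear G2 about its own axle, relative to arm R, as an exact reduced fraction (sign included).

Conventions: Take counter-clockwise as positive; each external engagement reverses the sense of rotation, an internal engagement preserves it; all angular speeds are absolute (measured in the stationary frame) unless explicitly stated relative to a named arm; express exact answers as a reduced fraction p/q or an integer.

recognized (axles ride arm R): planetary set, 27/21/69 teeth
ring teeth: 27 + 2·21 = 69
27(ω_sun−ω_arm) = −69(ω_ring−ω_arm),  ω_sun = 0, ω_ring = 1
27(0−ω_arm) = −69(1−ω_arm)  ⇒  96·ω_arm = 69  ⇒  ω_arm = 23/32
sun–planet mesh: 27·(0−23/32) = −21·(ω_p−ω_arm)  ⇒  ω_p−ω_arm = 207/224
exact speed ratio = 207/224

207/224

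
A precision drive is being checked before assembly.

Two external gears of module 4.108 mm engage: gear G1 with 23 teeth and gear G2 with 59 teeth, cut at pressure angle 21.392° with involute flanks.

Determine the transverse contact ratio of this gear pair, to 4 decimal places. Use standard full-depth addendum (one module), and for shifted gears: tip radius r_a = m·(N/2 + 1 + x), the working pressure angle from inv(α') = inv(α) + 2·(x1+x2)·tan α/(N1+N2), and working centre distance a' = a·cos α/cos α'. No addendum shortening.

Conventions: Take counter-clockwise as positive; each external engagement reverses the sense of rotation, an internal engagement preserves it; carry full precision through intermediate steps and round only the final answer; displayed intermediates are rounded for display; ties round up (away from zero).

1.6248

recognized (one external pair, fixed centres): single-mesh tooth geometry, m = 4.108, N1 = 23, N2 = 59
base radii: r_b1 = 43.987345, r_b2 = 112.837103
tip radii: r_a1 = 51.350000, r_a2 = 125.294000
no profile shift: α' = α, a' = a
action lengths: √(r_a1²−r_b1²) = 26.494074, √(r_a2²−r_b2²) = 54.464434
base pitch p_b = π·m·cos α = 12.016550
CR = (26.494074 + 54.464434 − 168.428000·sin 21.39200°)/12.016550 = 1.624837
contact ratio ≈ 1.6248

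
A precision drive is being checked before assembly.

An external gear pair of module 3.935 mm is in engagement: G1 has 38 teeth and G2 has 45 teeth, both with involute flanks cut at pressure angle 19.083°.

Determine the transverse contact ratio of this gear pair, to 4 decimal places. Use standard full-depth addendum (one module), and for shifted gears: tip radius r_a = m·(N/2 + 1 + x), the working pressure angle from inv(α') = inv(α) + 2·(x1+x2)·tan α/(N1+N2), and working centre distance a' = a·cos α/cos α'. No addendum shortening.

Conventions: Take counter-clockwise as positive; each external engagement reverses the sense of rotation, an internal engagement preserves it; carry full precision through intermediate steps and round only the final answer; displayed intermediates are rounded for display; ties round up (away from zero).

class = single-mesh tooth geometry [involute pair 38T × 45T, m = 3.935]
base radii: r_b1 = 70.656361, r_b2 = 83.672007
tip radii: r_a1 = 78.700000, r_a2 = 92.472500
no profile shift: α' = α, a' = a
action lengths: √(r_a1²−r_b1²) = 34.660765, √(r_a2²−r_b2²) = 39.372053
base pitch p_b = π·m·cos α = 11.682816
CR = (34.660765 + 39.372053 − 163.302500·sin 19.08300°)/11.682816 = 1.766963
contact ratio ≈ 1.7670

1.7670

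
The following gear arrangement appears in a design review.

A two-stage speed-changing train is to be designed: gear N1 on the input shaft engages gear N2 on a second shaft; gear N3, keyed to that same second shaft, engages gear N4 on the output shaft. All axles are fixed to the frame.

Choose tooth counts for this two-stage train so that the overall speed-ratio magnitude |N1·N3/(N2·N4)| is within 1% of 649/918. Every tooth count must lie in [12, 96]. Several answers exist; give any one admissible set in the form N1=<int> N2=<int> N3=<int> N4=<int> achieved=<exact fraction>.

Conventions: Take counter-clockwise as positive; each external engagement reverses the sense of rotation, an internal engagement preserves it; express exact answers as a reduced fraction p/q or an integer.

2-stage fixed-axis compound train for ratio 649/918
target = 649/918 in lowest terms: an exact hit needs N1·N3 = k·649 and N2·N4 = k·918 for one integer k, every count in [12, 96]; additionally prefer no 1:1 stage (N1 ≠ N2, N3 ≠ N4)
k = 1: no 1:1-free in-range split of k·649 and k·918 into factor pairs; take k = 2
k = 2: N1·N3 = 1298 = 22·59, N2·N4 = 1836 = 27·68
achieved = 22·59/(27·68) = 649/918; |achieved − target| = 0 ≤ 649/91800 ✓

N1=22 N2=27 N3=59 N4=68 achieved=649/918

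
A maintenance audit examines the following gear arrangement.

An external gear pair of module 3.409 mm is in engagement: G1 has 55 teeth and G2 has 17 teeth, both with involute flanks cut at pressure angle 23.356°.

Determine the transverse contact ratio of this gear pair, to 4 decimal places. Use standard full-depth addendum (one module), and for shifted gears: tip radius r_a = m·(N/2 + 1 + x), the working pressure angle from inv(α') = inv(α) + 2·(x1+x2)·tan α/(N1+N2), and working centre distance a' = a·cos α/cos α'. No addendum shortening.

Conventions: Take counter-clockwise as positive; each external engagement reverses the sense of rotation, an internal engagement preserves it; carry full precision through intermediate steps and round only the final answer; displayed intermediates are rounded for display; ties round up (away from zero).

single-mesh involute tooth geometry (55T engaging 17T at module 3.409)
base radii: r_b1 = 86.065768, r_b2 = 26.602147
tip radii: r_a1 = 97.156500, r_a2 = 32.385500
no profile shift: α' = α, a' = a
action lengths: √(r_a1²−r_b1²) = 45.078476, √(r_a2²−r_b2²) = 18.470149
base pitch p_b = π·m·cos α = 9.832130
CR = (45.078476 + 18.470149 − 122.724000·sin 23.35600°)/9.832130 = 1.514988
contact ratio ≈ 1.5150

1.5150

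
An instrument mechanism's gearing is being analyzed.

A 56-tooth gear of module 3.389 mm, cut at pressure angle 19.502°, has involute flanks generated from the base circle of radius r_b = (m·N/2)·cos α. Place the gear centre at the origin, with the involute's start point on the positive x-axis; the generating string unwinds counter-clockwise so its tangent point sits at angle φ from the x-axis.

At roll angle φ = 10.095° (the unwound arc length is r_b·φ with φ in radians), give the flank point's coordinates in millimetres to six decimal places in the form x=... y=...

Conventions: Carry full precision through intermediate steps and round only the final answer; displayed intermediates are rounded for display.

topology: single-mesh involute geometry — m = 3.389, N = 56
pitch radius r_p = m·N/2 = 3.389·56/2 = 94.892000
base radius r_b = r_p·cos α = 94.892000·cos 19.502° = 89.448031
roll angle φ = 10.095° = 0.17619099 rad
x = r_b·(cos φ + φ·sin φ) = 90.825654
y = r_b·(sin φ − φ·cos φ) = 0.162574

x=90.825654 y=0.162574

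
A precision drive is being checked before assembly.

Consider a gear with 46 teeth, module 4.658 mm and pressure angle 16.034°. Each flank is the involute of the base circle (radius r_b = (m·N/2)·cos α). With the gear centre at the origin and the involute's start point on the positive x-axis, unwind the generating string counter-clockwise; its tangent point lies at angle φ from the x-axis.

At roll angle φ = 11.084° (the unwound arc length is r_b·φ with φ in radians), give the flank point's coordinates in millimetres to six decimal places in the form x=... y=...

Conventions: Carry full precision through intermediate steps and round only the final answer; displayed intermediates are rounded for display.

x=104.874974 y=0.247554

single-mesh involute tooth geometry (46T wheel at module 4.658)
pitch radius r_p = m·N/2 = 4.658·46/2 = 107.134000
base radius r_b = r_p·cos α = 107.134000·cos 16.034° = 102.966269
roll angle φ = 11.084° = 0.19345229 rad
x = r_b·(cos φ + φ·sin φ) = 104.874974
y = r_b·(sin φ − φ·cos φ) = 0.247554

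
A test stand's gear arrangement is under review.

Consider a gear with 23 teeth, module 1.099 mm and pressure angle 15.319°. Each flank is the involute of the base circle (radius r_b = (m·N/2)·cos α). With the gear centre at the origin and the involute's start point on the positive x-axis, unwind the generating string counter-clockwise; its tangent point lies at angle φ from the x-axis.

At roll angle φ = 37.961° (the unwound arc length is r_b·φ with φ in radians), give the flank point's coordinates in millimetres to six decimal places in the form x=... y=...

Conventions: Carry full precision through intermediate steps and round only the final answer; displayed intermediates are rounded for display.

x=14.578308 y=1.130636

recognized (one wheel, involute flank): single-mesh tooth geometry, m = 1.099, N = 23
pitch radius r_p = m·N/2 = 1.099·23/2 = 12.638500
base radius r_b = r_p·cos α = 12.638500·cos 15.319° = 12.189452
roll angle φ = 37.961° = 0.66254444 rad
x = r_b·(cos φ + φ·sin φ) = 14.578308
y = r_b·(sin φ − φ·cos φ) = 1.130636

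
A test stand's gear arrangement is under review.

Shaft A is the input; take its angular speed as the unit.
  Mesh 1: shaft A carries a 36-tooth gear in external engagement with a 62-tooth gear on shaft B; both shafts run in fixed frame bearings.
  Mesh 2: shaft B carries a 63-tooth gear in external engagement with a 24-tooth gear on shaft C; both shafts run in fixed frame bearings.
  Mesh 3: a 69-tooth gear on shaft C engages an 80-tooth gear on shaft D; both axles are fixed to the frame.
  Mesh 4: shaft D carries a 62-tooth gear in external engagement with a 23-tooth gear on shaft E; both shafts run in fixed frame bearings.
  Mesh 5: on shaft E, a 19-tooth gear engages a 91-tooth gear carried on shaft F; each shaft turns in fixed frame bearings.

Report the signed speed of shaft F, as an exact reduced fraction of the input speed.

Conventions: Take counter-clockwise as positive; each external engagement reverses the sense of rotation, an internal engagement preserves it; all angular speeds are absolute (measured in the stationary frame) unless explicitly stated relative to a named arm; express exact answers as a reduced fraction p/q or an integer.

5-mesh fixed-axis compound train (all bearings frame-fixed)
mesh 1 [36T→62T]: |ω|/ω_in = 1×36/62 = 18/31, sense flips to −
mesh 2 [63T→24T]: |ω|/ω_in = (18/31)×63/24 = 189/124, sense flips to +
mesh 3 [69T→80T]: |ω|/ω_in = (189/124)×69/80 = 13041/9920, sense flips to −
mesh 4 [62T→23T]: |ω|/ω_in = (13041/9920)×62/23 = 567/160, sense flips to +
mesh 5 [19T→91T]: |ω|/ω_in = (567/160)×19/91 = 1539/2080, sense flips to −
signed output speed (× input speed) = -1539/2080

-1539/2080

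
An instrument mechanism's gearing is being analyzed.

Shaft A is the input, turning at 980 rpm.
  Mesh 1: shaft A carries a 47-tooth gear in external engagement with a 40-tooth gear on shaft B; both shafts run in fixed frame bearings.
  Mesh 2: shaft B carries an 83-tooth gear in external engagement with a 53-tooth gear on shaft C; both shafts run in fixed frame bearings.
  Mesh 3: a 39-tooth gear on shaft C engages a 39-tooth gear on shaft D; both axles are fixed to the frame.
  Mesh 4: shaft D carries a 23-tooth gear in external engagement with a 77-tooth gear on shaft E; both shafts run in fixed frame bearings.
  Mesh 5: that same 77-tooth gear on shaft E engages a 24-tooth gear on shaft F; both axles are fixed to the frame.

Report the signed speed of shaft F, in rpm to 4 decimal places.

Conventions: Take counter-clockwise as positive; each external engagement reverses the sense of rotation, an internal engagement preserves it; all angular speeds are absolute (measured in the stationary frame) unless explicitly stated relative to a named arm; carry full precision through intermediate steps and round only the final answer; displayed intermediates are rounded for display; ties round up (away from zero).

topology: fixed-axis compound train — 5 meshes, A→F
mesh 1 [47T→40T]: ω = 980.0000×47/40 = 1151.5000 rpm, sense flips to −
mesh 2 [83T→53T]: ω = 1151.5000×83/53 = 1803.2925 rpm, sense flips to +
mesh 3 [39T→39T]: ω = 1803.2925×39/39 = 1803.2925 rpm, sense flips to −
mesh 4 [23T→77T]: ω = 1803.2925×23/77 = 538.6458 rpm, sense flips to +
mesh 5 [77T→24T]: ω = 538.6458×77/24 = 1728.1553 rpm, sense flips to −
signed output speed = -1728.1553 rpm

-1728.1553 rpm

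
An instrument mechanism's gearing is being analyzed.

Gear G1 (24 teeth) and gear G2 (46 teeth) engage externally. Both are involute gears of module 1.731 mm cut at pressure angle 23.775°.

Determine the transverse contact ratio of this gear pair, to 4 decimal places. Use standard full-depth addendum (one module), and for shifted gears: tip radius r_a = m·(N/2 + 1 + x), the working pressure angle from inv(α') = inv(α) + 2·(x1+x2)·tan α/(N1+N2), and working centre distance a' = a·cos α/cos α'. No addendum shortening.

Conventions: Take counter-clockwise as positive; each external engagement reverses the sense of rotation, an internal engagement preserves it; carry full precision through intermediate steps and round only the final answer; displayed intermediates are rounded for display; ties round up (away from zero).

topology: single-mesh involute geometry — m = 1.731, 24T/46T pair
base radii: r_b1 = 19.009198, r_b2 = 36.434296
tip radii: r_a1 = 22.503000, r_a2 = 41.544000
no profile shift: α' = α, a' = a
action lengths: √(r_a1²−r_b1²) = 12.043065, √(r_a2²−r_b2²) = 19.961112
base pitch p_b = π·m·cos α = 4.976596
CR = (12.043065 + 19.961112 − 60.585000·sin 23.77500°)/4.976596 = 1.523044
contact ratio ≈ 1.5230

1.5230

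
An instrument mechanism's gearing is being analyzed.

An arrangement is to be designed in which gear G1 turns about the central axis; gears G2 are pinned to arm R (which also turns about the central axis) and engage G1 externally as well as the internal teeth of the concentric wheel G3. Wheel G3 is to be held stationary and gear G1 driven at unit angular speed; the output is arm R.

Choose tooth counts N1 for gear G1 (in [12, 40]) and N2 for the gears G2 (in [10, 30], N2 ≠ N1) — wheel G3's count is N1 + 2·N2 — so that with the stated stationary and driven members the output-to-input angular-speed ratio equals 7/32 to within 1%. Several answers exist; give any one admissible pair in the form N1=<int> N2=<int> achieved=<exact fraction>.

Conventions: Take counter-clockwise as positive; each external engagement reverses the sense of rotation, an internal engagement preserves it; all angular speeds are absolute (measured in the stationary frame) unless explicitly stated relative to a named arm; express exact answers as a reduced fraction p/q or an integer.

class = planetary set [ratio 7/32 wanted; Willis about the carrier]
Willis with ω_ring = 0: ω_arm/ω_sun = N1/(N1+N3); set equal to 7/32  ⇒  N3/N1 = 1/(7/32) − 1 = 25/7
N3 = N1 + 2·N2  ⇒  N2/N1 = (N3/N1 − 1)/2 = (25/7 − 1)/2 = 9/7
smallest multiple with N1 ≥ 12 and N2 ≥ 10: k = 2  ⇒  N1 = 2·7 = 14, N2 = 2·9 = 18 (N1 ≤ 40, N2 ≤ 30, N2 ≠ N1 ✓), N3 = 14 + 2·18 = 50
check: N1/(N1+N3) with N1 = 14, N3 = 50 gives 7/32; |achieved − target| = 0 ≤ 7/3200 ✓

N1=14 N2=18 achieved=7/32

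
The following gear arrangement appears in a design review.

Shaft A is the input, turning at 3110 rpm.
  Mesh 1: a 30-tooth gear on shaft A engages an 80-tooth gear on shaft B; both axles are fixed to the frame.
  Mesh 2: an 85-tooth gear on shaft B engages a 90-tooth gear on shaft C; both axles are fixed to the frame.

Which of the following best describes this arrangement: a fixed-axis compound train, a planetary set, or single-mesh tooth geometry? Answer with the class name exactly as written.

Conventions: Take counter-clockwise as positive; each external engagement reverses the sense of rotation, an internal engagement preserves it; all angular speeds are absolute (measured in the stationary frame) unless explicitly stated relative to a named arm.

recognized (3 fixed axles, 2 meshes): fixed-axis compound train
classification: fixed-axis compound train

fixed-axis compound train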